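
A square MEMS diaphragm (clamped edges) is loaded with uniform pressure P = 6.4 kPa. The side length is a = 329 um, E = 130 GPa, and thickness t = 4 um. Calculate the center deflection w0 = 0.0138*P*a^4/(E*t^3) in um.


Step 1: Convert pressure to compatible units (E is in GPa, so P in GPa).
P = 6.4 kPa = 6.4e-6 GPa
Step 2: Compute numerator: 0.0138 * P * a^4.
a^4 = 329^4 = 11716114081
numerator = 0.0138 * 6.4e-6 * 11716114081 = 1.03477e+03
Step 3: Compute denominator: E * t^3 = 130 * 4^3 = 8320
Step 4: w0 = numerator / denominator = 1.03477e+03 / 8320 = 0.1244 um


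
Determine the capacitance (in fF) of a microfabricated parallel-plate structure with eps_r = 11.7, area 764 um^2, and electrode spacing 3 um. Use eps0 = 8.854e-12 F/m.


Step 1: Convert area to m^2: A = 764e-12 m^2
Step 2: Convert gap to m: d = 3e-6 m
Step 3: C = eps0 * eps_r * A / d
C = 8.854e-12 * 11.7 * 764e-12 / 3e-6
Step 4: Convert to fF (multiply by 1e15).
C = 26.38 fF


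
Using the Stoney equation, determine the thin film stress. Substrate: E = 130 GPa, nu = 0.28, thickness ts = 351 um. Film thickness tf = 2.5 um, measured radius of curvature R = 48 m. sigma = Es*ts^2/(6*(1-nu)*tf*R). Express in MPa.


Step 1: Compute numerator: Es * ts^2 = 130 * 351^2 = 16016130 (GPa*um^2)
Step 2: Compute denominator (R in um): 6*(1-nu)*tf*R = 6*0.72*2.5*48e6 = 518400000.0 (um^2)
Step 3: sigma (GPa) = 16016130 / 518400000.0 = 3.0895e-02 GPa
Step 4: Convert to MPa (x1000): sigma = 30.9 MPa


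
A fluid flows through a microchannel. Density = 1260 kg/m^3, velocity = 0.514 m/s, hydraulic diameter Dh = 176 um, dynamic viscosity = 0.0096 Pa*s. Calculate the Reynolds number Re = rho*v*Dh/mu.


Step 1: Convert Dh to meters: Dh = 176e-6 m
Step 2: Re = rho * v * Dh / mu
Re = 1260 * 0.514 * 176e-6 / 0.0096
Re = 11.873


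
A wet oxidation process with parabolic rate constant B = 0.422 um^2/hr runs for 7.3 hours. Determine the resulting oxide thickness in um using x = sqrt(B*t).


Step 1: Compute B*t = 0.422 * 7.3 = 3.0806
Step 2: x = sqrt(3.0806)
x = 1.755 um


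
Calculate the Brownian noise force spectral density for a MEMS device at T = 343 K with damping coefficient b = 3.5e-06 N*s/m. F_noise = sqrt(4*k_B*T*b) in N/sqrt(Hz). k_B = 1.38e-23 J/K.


Step 1: Compute 4 * k_B * T * b
= 4 * 1.38e-23 * 343 * 3.5e-06
= 6.6268e-26 N^2/Hz
Step 2: F_noise = sqrt(6.6268e-26)
F_noise = 2.57e-13 N/sqrt(Hz)


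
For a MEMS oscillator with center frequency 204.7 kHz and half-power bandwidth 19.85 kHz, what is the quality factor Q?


Step 1: Q = f0 / bandwidth
Step 2: Q = 204.7 / 19.85
Q = 10.3


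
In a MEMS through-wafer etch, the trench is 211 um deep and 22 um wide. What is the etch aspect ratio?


Step 1: AR = depth / width
Step 2: AR = 211 / 22
AR = 9.6


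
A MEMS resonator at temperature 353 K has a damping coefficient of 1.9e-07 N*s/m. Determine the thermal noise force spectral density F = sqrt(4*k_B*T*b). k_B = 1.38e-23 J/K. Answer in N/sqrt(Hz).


Step 1: Compute 4 * k_B * T * b
= 4 * 1.38e-23 * 353 * 1.9e-07
= 3.7023e-27 N^2/Hz
Step 2: F_noise = sqrt(3.7023e-27)
F_noise = 6.08e-14 N/sqrt(Hz)


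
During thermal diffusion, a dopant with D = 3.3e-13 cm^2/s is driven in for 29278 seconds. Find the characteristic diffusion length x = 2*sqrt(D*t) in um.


Step 1: Compute D*t = 3.3e-13 * 29278 = 9.66174e-09 cm^2
Step 2: sqrt(D*t) = 9.82942e-05 cm
Step 3: x = 2 * 9.82942e-05 cm = 1.965884e-04 cm
Step 4: Convert to um (1 cm = 1e4 um): x = 1.966 um


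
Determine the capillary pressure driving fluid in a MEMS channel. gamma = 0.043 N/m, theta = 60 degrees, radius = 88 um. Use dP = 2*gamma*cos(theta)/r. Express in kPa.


Step 1: cos(60 deg) = 0.5
Step 2: Convert r to m: r = 88e-6 m
Step 3: dP = 2 * 0.043 * 0.5 / 88e-6 = 488.6 Pa
Step 4: Convert Pa to kPa (divide by 1000).
dP = 0.49 kPa


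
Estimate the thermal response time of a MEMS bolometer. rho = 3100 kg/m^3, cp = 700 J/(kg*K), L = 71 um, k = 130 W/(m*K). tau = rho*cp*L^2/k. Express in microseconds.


Step 1: Convert L to m: L = 71e-6 m
Step 2: L^2 = (71e-6)^2 = 5.041e-09 m^2
Step 3: tau = 3100 * 700 * 5.041e-09 / 130 = 8.414592e-05 s
Step 4: Convert to microseconds (multiply by 1e6).
tau = 84.146 us


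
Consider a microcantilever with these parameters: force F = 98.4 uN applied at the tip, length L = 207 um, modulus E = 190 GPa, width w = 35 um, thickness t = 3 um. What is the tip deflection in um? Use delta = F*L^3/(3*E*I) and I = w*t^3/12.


Step 1: Calculate the second moment of area.
I = w * t^3 / 12 = 35 * 3^3 / 12 = 78.75 um^4
Step 2: Convert E to consistent units (1 GPa = 1000 uN/um^2).
E = 190 GPa = 190000 uN/um^2
Step 3: Calculate tip deflection.
delta = F * L^3 / (3 * E * I)
delta = 98.4 * 207^3 / (3 * 190000 * 78.75)
delta = 19.4438 um


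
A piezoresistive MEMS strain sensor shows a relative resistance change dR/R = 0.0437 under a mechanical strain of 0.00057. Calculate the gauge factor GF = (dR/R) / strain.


Step 1: Identify values.
dR/R = 0.0437, strain = 0.00057
Step 2: GF = (dR/R) / strain = 0.0437 / 0.00057
GF = 76.7


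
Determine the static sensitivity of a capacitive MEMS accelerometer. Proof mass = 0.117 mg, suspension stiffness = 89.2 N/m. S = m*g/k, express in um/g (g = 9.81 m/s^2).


Step 1: Convert mass: m = 0.117 mg = 1.17e-07 kg
Step 2: S = m * g / k = 1.17e-07 * 9.81 / 89.2
Step 3: S = 1.29e-08 m/g
Step 4: Convert to um/g: S = 0.013 um/g


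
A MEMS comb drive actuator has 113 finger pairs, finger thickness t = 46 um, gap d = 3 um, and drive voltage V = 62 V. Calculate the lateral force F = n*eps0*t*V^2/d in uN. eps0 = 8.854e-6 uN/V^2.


Step 1: Parameters: n=113, eps0=8.854e-6 uN/V^2, t=46 um, V=62 V, d=3 um
Step 2: V^2 = 3844
Step 3: F = 113 * 8.854e-6 * 46 * 3844 / 3
F = 58.971 uN


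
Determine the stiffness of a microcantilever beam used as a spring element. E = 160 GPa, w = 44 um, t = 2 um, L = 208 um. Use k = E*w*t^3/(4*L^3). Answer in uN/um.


Step 1: Convert E to consistent units (1 GPa = 1000 uN/um^2).
E = 160 GPa = 160000 uN/um^2
Step 2: Compute t^3 = 2^3 = 8
Step 3: Compute L^3 = 208^3 = 8998912
Step 4: k = 160000 * 44 * 8 / (4 * 8998912)
k = 1.5646 uN/um


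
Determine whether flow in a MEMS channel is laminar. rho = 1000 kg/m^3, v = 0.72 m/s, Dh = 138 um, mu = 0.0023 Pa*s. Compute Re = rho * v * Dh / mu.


Step 1: Convert Dh to meters: Dh = 138e-6 m
Step 2: Re = rho * v * Dh / mu
Re = 1000 * 0.72 * 138e-6 / 0.0023
Re = 43.2
Since Re = 43.2 is below ~2300, the flow is laminar.


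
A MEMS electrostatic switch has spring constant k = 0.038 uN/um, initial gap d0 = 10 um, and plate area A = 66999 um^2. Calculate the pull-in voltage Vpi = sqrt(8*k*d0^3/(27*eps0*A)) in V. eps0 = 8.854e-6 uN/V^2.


Step 1: Compute numerator: 8 * k * d0^3 = 8 * 0.038 * 10^3 = 304.0
Step 2: Compute denominator: 27 * eps0 * A = 27 * 8.854e-6 * 66999 = 16.016647
Step 3: Vpi = sqrt(304.0 / 16.016647)
Vpi = 4.36 V


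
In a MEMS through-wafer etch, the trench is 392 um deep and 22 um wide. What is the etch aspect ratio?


Step 1: AR = depth / width
Step 2: AR = 392 / 22
AR = 17.8


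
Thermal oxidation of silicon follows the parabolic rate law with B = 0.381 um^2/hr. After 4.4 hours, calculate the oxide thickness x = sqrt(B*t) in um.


Step 1: Compute B*t = 0.381 * 4.4 = 1.6764
Step 2: x = sqrt(1.6764)
x = 1.295 um


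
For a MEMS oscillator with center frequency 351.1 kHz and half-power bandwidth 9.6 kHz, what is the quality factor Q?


Step 1: Q = f0 / bandwidth
Step 2: Q = 351.1 / 9.6
Q = 36.6


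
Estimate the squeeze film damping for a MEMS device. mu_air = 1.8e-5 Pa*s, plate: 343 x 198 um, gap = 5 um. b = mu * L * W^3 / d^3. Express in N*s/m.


Step 1: Convert to SI.
L = 343e-6 m, W = 198e-6 m, d = 5e-6 m
Step 2: W^3 = (198e-6)^3 = 7.76e-12 m^3
Step 3: d^3 = (5e-6)^3 = 1.25e-16 m^3
Step 4: b = 1.8e-5 * 343e-6 * 7.76e-12 / 1.25e-16
b = 3.83e-04 N*s/m


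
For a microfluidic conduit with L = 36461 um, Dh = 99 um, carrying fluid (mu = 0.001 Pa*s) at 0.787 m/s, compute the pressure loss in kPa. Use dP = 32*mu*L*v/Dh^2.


Step 1: Convert to SI: L = 36461e-6 m, Dh = 99e-6 m
Step 2: dP = 32 * 0.001 * 36461e-6 * 0.787 / (99e-6)^2
Step 3: dP = 93687.77 Pa
Step 4: Convert to kPa: dP = 93.69 kPa


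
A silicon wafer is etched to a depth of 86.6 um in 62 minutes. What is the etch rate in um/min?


Step 1: Etch rate = depth / time
Step 2: rate = 86.6 / 62
rate = 1.397 um/min


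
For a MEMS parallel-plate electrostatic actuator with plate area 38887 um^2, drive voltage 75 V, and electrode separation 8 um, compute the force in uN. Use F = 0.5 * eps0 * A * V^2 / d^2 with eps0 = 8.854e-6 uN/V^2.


Step 1: Identify parameters.
eps0 = 8.854e-6 uN/V^2, A = 38887 um^2, V = 75 V, d = 8 um
Step 2: Compute V^2 = 75^2 = 5625
Step 3: Compute d^2 = 8^2 = 64
Step 4: F = 0.5 * 8.854e-6 * 38887 * 5625 / 64
F = 15.131 uN


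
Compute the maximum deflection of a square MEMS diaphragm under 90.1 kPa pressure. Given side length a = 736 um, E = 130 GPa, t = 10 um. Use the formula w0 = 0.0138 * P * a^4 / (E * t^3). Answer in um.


Step 1: Convert pressure to compatible units (E is in GPa, so P in GPa).
P = 90.1 kPa = 90.1e-6 GPa
Step 2: Compute numerator: 0.0138 * P * a^4.
a^4 = 736^4 = 293434556416
numerator = 0.0138 * 90.1e-6 * 293434556416 = 3.648507e+05
Step 3: Compute denominator: E * t^3 = 130 * 10^3 = 130000
Step 4: w0 = numerator / denominator = 3.648507e+05 / 130000 = 2.8065 um


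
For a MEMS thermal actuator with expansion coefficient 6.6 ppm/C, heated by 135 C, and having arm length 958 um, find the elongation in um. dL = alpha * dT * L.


Step 1: Convert CTE: alpha = 6.6 ppm/C = 6.6e-6 /C
Step 2: dL = 6.6e-6 * 135 * 958
dL = 0.8536 um


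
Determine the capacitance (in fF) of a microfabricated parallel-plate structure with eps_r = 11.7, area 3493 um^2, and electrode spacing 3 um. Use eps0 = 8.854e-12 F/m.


Step 1: Convert area to m^2: A = 3493e-12 m^2
Step 2: Convert gap to m: d = 3e-6 m
Step 3: C = eps0 * eps_r * A / d
C = 8.854e-12 * 11.7 * 3493e-12 / 3e-6
Step 4: Convert to fF (multiply by 1e15).
C = 120.62 fF


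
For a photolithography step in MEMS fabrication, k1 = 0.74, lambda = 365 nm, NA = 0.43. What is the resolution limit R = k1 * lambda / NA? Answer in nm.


Step 1: Identify values: k1 = 0.74, lambda = 365 nm, NA = 0.43
Step 2: R = k1 * lambda / NA
R = 0.74 * 365 / 0.43
R = 628.1 nm


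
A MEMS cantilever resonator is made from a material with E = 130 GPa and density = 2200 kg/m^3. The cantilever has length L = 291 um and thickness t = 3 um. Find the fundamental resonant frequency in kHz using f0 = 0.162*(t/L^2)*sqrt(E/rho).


Step 1: Convert units to SI.
t_SI = 3e-6 m, L_SI = 291e-6 m
Step 2: Calculate sqrt(E/rho).
sqrt(130e9 / 2200) = 7687.06 m/s
Step 3: Compute f0.
f0 = 0.162 * 3e-6 / (291e-6)^2 * 7687.06 = 44117.5 Hz = 44.12 kHz


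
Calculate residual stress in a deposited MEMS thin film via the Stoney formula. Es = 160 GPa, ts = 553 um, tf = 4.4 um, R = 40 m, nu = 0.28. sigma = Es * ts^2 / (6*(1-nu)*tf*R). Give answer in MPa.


Step 1: Compute numerator: Es * ts^2 = 160 * 553^2 = 48929440 (GPa*um^2)
Step 2: Compute denominator (R in um): 6*(1-nu)*tf*R = 6*0.72*4.4*40e6 = 760320000.0 (um^2)
Step 3: sigma (GPa) = 48929440 / 760320000.0 = 6.4354e-02 GPa
Step 4: Convert to MPa (x1000): sigma = 64.4 MPa


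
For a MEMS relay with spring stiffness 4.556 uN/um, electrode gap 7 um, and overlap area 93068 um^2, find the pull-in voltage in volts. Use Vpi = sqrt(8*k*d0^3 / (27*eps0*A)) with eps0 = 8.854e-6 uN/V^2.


Step 1: Compute numerator: 8 * k * d0^3 = 8 * 4.556 * 7^3 = 12501.664
Step 2: Compute denominator: 27 * eps0 * A = 27 * 8.854e-6 * 93068 = 22.24865
Step 3: Vpi = sqrt(12501.664 / 22.24865)
Vpi = 23.7 V


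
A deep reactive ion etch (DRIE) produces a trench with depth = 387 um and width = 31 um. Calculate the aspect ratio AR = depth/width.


Step 1: AR = depth / width
Step 2: AR = 387 / 31
AR = 12.5


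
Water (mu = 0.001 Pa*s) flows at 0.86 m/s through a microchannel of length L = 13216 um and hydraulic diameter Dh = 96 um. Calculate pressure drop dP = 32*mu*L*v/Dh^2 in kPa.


Step 1: Convert to SI: L = 13216e-6 m, Dh = 96e-6 m
Step 2: dP = 32 * 0.001 * 13216e-6 * 0.86 / (96e-6)^2
Step 3: dP = 39464.44 Pa
Step 4: Convert to kPa: dP = 39.46 kPa


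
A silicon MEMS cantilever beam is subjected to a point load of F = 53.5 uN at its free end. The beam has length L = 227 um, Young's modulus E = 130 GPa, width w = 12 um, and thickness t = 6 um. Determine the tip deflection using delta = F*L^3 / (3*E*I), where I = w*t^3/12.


Step 1: Calculate the second moment of area.
I = w * t^3 / 12 = 12 * 6^3 / 12 = 216.0 um^4
Step 2: Convert E to consistent units (1 GPa = 1000 uN/um^2).
E = 130 GPa = 130000 uN/um^2
Step 3: Calculate tip deflection.
delta = F * L^3 / (3 * E * I)
delta = 53.5 * 227^3 / (3 * 130000 * 216.0)
delta = 7.4287 um


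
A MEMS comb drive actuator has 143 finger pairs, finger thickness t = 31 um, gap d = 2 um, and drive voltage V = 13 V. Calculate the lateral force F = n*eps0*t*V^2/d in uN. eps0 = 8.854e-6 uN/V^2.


Step 1: Parameters: n=143, eps0=8.854e-6 uN/V^2, t=31 um, V=13 V, d=2 um
Step 2: V^2 = 169
Step 3: F = 143 * 8.854e-6 * 31 * 169 / 2
F = 3.317 uN


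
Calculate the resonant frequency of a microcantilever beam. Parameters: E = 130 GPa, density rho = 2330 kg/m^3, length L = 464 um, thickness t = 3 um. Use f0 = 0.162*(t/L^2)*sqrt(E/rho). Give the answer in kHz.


Step 1: Convert units to SI.
t_SI = 3e-6 m, L_SI = 464e-6 m
Step 2: Calculate sqrt(E/rho).
sqrt(130e9 / 2330) = 7469.54 m/s
Step 3: Compute f0.
f0 = 0.162 * 3e-6 / (464e-6)^2 * 7469.54 = 16861.4 Hz = 16.86 kHz


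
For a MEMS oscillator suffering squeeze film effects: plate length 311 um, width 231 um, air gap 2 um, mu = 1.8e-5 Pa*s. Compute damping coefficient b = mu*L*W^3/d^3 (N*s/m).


Step 1: Convert to SI.
L = 311e-6 m, W = 231e-6 m, d = 2e-6 m
Step 2: W^3 = (231e-6)^3 = 1.23e-11 m^3
Step 3: d^3 = (2e-6)^3 = 8.00e-18 m^3
Step 4: b = 1.8e-5 * 311e-6 * 1.23e-11 / 8.00e-18
b = 8.63e-03 N*s/m


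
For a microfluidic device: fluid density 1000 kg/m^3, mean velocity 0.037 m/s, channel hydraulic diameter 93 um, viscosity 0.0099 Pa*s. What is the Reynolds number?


Step 1: Convert Dh to meters: Dh = 93e-6 m
Step 2: Re = rho * v * Dh / mu
Re = 1000 * 0.037 * 93e-6 / 0.0099
Re = 0.348


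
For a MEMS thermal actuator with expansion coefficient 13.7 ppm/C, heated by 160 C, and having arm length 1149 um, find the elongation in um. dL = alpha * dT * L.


Step 1: Convert CTE: alpha = 13.7 ppm/C = 13.7e-6 /C
Step 2: dL = 13.7e-6 * 160 * 1149
dL = 2.5186 um


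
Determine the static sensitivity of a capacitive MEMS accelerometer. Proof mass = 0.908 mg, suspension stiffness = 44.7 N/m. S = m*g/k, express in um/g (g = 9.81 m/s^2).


Step 1: Convert mass: m = 0.908 mg = 9.08e-07 kg
Step 2: S = m * g / k = 9.08e-07 * 9.81 / 44.7
Step 3: S = 1.99e-07 m/g
Step 4: Convert to um/g: S = 0.199 um/g


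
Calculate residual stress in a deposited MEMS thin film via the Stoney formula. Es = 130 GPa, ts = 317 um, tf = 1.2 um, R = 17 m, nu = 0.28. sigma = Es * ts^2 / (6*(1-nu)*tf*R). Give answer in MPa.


Step 1: Compute numerator: Es * ts^2 = 130 * 317^2 = 13063570 (GPa*um^2)
Step 2: Compute denominator (R in um): 6*(1-nu)*tf*R = 6*0.72*1.2*17e6 = 88128000.0 (um^2)
Step 3: sigma (GPa) = 13063570 / 88128000.0 = 1.48234e-01 GPa
Step 4: Convert to MPa (x1000): sigma = 148.2 MPa


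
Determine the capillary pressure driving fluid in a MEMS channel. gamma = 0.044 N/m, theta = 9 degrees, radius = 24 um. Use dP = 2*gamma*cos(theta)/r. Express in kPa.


Step 1: cos(9 deg) = 0.9877
Step 2: Convert r to m: r = 24e-6 m
Step 3: dP = 2 * 0.044 * 0.9877 / 24e-6 = 3621.6 Pa
Step 4: Convert Pa to kPa (divide by 1000).
dP = 3.62 kPa


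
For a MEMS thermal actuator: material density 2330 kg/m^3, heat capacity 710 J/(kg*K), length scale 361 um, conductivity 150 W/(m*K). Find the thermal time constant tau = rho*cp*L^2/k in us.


Step 1: Convert L to m: L = 361e-6 m
Step 2: L^2 = (361e-6)^2 = 1.30321e-07 m^2
Step 3: tau = 2330 * 710 * 1.30321e-07 / 150 = 1.43726687e-03 s
Step 4: Convert to microseconds (multiply by 1e6).
tau = 1437.267 us


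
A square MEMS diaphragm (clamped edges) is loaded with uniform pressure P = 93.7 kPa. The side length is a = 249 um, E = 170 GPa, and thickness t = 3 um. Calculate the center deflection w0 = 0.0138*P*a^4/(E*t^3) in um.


Step 1: Convert pressure to compatible units (E is in GPa, so P in GPa).
P = 93.7 kPa = 93.7e-6 GPa
Step 2: Compute numerator: 0.0138 * P * a^4.
a^4 = 249^4 = 3844124001
numerator = 0.0138 * 93.7e-6 * 3844124001 = 4.970683e+03
Step 3: Compute denominator: E * t^3 = 170 * 3^3 = 4590
Step 4: w0 = numerator / denominator = 4.970683e+03 / 4590 = 1.0829 um


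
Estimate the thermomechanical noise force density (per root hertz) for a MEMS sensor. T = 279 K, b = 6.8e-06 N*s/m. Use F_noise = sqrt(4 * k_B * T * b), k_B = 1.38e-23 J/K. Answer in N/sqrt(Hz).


Step 1: Compute 4 * k_B * T * b
= 4 * 1.38e-23 * 279 * 6.8e-06
= 1.0473e-25 N^2/Hz
Step 2: F_noise = sqrt(1.0473e-25)
F_noise = 3.24e-13 N/sqrt(Hz)


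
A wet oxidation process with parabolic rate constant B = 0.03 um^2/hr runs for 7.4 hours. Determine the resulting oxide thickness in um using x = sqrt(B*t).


Step 1: Compute B*t = 0.03 * 7.4 = 0.222
Step 2: x = sqrt(0.222)
x = 0.471 um


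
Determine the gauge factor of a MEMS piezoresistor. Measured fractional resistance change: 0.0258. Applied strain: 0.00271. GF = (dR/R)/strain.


Step 1: Identify values.
dR/R = 0.0258, strain = 0.00271
Step 2: GF = (dR/R) / strain = 0.0258 / 0.00271
GF = 9.5


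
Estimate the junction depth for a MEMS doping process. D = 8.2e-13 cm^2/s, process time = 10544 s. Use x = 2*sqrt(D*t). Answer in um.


Step 1: Compute D*t = 8.2e-13 * 10544 = 8.64608e-09 cm^2
Step 2: sqrt(D*t) = 9.2984e-05 cm
Step 3: x = 2 * 9.2984e-05 cm = 1.85968e-04 cm
Step 4: Convert to um (1 cm = 1e4 um): x = 1.86 um


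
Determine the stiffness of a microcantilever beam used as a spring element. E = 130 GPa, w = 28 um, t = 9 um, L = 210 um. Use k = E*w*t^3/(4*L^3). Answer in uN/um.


Step 1: Convert E to consistent units (1 GPa = 1000 uN/um^2).
E = 130 GPa = 130000 uN/um^2
Step 2: Compute t^3 = 9^3 = 729
Step 3: Compute L^3 = 210^3 = 9261000
Step 4: k = 130000 * 28 * 729 / (4 * 9261000)
k = 71.6327 uN/um


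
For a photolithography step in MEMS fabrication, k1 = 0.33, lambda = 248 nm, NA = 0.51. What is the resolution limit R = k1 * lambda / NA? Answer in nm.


Step 1: Identify values: k1 = 0.33, lambda = 248 nm, NA = 0.51
Step 2: R = k1 * lambda / NA
R = 0.33 * 248 / 0.51
R = 160.5 nm


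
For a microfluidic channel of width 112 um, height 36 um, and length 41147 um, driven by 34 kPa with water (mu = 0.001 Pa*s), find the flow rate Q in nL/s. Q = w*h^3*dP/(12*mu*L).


Step 1: Convert all dimensions to SI (meters).
w = 112e-6 m, h = 36e-6 m, L = 41147e-6 m, dP = 34e3 Pa
Step 2: Q = w * h^3 * dP / (12 * mu * L)
Q = 112e-6 * (36e-6)^3 * 34e3 / (12 * 0.001 * 41147e-6) = 3.598198e-10 m^3/s
Step 3: Convert Q from m^3/s to nL/s (1 m^3 = 1e12 nL, so multiply by 1e12).
Q = 359.82 nL/s


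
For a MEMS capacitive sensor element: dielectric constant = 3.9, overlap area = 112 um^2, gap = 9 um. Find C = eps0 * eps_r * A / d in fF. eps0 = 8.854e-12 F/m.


Step 1: Convert area to m^2: A = 112e-12 m^2
Step 2: Convert gap to m: d = 9e-6 m
Step 3: C = eps0 * eps_r * A / d
C = 8.854e-12 * 3.9 * 112e-12 / 9e-6
Step 4: Convert to fF (multiply by 1e15).
C = 0.43 fF


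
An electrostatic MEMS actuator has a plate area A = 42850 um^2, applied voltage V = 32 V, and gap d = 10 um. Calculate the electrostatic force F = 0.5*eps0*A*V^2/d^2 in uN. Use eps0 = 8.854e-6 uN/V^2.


Step 1: Identify parameters.
eps0 = 8.854e-6 uN/V^2, A = 42850 um^2, V = 32 V, d = 10 um
Step 2: Compute V^2 = 32^2 = 1024
Step 3: Compute d^2 = 10^2 = 100
Step 4: F = 0.5 * 8.854e-6 * 42850 * 1024 / 100
F = 1.942 uN


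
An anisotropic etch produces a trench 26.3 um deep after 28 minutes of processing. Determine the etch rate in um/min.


Step 1: Etch rate = depth / time
Step 2: rate = 26.3 / 28
rate = 0.939 um/min


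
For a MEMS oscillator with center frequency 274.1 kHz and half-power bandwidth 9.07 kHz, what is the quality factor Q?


Step 1: Q = f0 / bandwidth
Step 2: Q = 274.1 / 9.07
Q = 30.2


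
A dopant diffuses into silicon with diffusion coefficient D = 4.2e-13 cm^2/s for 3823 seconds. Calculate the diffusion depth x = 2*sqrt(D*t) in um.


Step 1: Compute D*t = 4.2e-13 * 3823 = 1.60566e-09 cm^2
Step 2: sqrt(D*t) = 4.0071e-05 cm
Step 3: x = 2 * 4.0071e-05 cm = 8.0142e-05 cm
Step 4: Convert to um (1 cm = 1e4 um): x = 0.801 um


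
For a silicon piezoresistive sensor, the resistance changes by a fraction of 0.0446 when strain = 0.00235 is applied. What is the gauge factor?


Step 1: Identify values.
dR/R = 0.0446, strain = 0.00235
Step 2: GF = (dR/R) / strain = 0.0446 / 0.00235
GF = 19.0


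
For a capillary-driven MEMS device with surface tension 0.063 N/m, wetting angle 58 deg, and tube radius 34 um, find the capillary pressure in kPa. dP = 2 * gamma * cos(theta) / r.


Step 1: cos(58 deg) = 0.5299
Step 2: Convert r to m: r = 34e-6 m
Step 3: dP = 2 * 0.063 * 0.5299 / 34e-6 = 1963.7 Pa
Step 4: Convert Pa to kPa (divide by 1000).
dP = 1.96 kPa


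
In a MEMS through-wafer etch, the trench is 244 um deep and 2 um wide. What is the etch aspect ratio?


Step 1: AR = depth / width
Step 2: AR = 244 / 2
AR = 122.0


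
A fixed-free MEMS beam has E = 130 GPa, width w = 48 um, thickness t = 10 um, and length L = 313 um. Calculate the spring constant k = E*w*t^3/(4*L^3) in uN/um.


Step 1: Convert E to consistent units (1 GPa = 1000 uN/um^2).
E = 130 GPa = 130000 uN/um^2
Step 2: Compute t^3 = 10^3 = 1000
Step 3: Compute L^3 = 313^3 = 30664297
Step 4: k = 130000 * 48 * 1000 / (4 * 30664297)
k = 50.8735 uN/um


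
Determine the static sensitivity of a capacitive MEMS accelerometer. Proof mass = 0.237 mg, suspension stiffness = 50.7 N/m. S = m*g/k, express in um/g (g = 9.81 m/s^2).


Step 1: Convert mass: m = 0.237 mg = 2.37e-07 kg
Step 2: S = m * g / k = 2.37e-07 * 9.81 / 50.7
Step 3: S = 4.59e-08 m/g
Step 4: Convert to um/g: S = 0.046 um/g


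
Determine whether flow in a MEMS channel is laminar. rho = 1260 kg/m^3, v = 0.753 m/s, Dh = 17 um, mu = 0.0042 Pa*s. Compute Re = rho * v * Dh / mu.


Step 1: Convert Dh to meters: Dh = 17e-6 m
Step 2: Re = rho * v * Dh / mu
Re = 1260 * 0.753 * 17e-6 / 0.0042
Re = 3.84
Since Re = 3.84 is below ~2300, the flow is laminar.


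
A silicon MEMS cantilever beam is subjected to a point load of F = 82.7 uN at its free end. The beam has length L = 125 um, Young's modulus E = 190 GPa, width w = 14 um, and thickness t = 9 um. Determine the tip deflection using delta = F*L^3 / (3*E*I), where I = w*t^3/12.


Step 1: Calculate the second moment of area.
I = w * t^3 / 12 = 14 * 9^3 / 12 = 850.5 um^4
Step 2: Convert E to consistent units (1 GPa = 1000 uN/um^2).
E = 190 GPa = 190000 uN/um^2
Step 3: Calculate tip deflection.
delta = F * L^3 / (3 * E * I)
delta = 82.7 * 125^3 / (3 * 190000 * 850.5)
delta = 0.3332 um


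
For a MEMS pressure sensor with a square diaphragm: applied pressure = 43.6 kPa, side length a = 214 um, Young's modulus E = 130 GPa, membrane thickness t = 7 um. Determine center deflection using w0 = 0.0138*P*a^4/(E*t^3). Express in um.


Step 1: Convert pressure to compatible units (E is in GPa, so P in GPa).
P = 43.6 kPa = 43.6e-6 GPa
Step 2: Compute numerator: 0.0138 * P * a^4.
a^4 = 214^4 = 2097273616
numerator = 0.0138 * 43.6e-6 * 2097273616 = 1.2619e+03
Step 3: Compute denominator: E * t^3 = 130 * 7^3 = 44590
Step 4: w0 = numerator / denominator = 1.2619e+03 / 44590 = 0.0283 um


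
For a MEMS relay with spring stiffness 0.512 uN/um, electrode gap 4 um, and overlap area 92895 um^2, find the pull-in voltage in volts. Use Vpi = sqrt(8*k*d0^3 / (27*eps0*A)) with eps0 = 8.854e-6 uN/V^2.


Step 1: Compute numerator: 8 * k * d0^3 = 8 * 0.512 * 4^3 = 262.144
Step 2: Compute denominator: 27 * eps0 * A = 27 * 8.854e-6 * 92895 = 22.207293
Step 3: Vpi = sqrt(262.144 / 22.207293)
Vpi = 3.44 V


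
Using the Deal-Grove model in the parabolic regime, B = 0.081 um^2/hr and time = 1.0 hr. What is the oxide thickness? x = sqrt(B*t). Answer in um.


Step 1: Compute B*t = 0.081 * 1.0 = 0.081
Step 2: x = sqrt(0.081)
x = 0.285 um


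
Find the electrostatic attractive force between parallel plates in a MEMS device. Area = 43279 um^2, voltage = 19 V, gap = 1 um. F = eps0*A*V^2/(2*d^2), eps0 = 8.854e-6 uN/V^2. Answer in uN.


Step 1: Identify parameters.
eps0 = 8.854e-6 uN/V^2, A = 43279 um^2, V = 19 V, d = 1 um
Step 2: Compute V^2 = 19^2 = 361
Step 3: Compute d^2 = 1^2 = 1
Step 4: F = 0.5 * 8.854e-6 * 43279 * 361 / 1
F = 69.166 uN


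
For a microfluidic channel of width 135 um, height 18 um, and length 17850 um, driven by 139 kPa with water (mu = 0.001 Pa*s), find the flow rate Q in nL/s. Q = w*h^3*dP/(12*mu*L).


Step 1: Convert all dimensions to SI (meters).
w = 135e-6 m, h = 18e-6 m, L = 17850e-6 m, dP = 139e3 Pa
Step 2: Q = w * h^3 * dP / (12 * mu * L)
Q = 135e-6 * (18e-6)^3 * 139e3 / (12 * 0.001 * 17850e-6) = 5.1091261e-10 m^3/s
Step 3: Convert Q from m^3/s to nL/s (1 m^3 = 1e12 nL, so multiply by 1e12).
Q = 510.913 nL/s


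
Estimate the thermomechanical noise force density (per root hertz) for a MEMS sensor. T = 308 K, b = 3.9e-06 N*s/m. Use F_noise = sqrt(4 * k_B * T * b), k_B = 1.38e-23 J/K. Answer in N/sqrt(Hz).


Step 1: Compute 4 * k_B * T * b
= 4 * 1.38e-23 * 308 * 3.9e-06
= 6.6306e-26 N^2/Hz
Step 2: F_noise = sqrt(6.6306e-26)
F_noise = 2.57e-13 N/sqrt(Hz)


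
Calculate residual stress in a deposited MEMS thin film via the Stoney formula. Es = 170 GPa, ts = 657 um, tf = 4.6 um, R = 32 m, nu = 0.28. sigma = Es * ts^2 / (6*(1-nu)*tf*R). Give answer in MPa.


Step 1: Compute numerator: Es * ts^2 = 170 * 657^2 = 73380330 (GPa*um^2)
Step 2: Compute denominator (R in um): 6*(1-nu)*tf*R = 6*0.72*4.6*32e6 = 635904000.0 (um^2)
Step 3: sigma (GPa) = 73380330 / 635904000.0 = 1.15395e-01 GPa
Step 4: Convert to MPa (x1000): sigma = 115.4 MPa


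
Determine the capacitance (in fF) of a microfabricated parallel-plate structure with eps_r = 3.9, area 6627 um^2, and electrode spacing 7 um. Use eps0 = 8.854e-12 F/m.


Step 1: Convert area to m^2: A = 6627e-12 m^2
Step 2: Convert gap to m: d = 7e-6 m
Step 3: C = eps0 * eps_r * A / d
C = 8.854e-12 * 3.9 * 6627e-12 / 7e-6
Step 4: Convert to fF (multiply by 1e15).
C = 32.69 fF


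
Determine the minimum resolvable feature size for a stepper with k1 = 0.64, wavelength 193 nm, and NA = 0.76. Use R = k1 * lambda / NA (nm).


Step 1: Identify values: k1 = 0.64, lambda = 193 nm, NA = 0.76
Step 2: R = k1 * lambda / NA
R = 0.64 * 193 / 0.76
R = 162.5 nm


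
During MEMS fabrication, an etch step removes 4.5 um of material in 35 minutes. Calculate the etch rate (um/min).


Step 1: Etch rate = depth / time
Step 2: rate = 4.5 / 35
rate = 0.129 um/min


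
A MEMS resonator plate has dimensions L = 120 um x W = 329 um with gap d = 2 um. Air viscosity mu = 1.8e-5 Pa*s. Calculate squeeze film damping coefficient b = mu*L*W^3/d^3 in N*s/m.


Step 1: Convert to SI.
L = 120e-6 m, W = 329e-6 m, d = 2e-6 m
Step 2: W^3 = (329e-6)^3 = 3.56e-11 m^3
Step 3: d^3 = (2e-6)^3 = 8.00e-18 m^3
Step 4: b = 1.8e-5 * 120e-6 * 3.56e-11 / 8.00e-18
b = 9.62e-03 N*s/m


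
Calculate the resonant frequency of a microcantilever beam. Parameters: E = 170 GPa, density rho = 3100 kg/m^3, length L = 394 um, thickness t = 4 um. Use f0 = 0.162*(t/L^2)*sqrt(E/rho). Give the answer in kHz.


Step 1: Convert units to SI.
t_SI = 4e-6 m, L_SI = 394e-6 m
Step 2: Calculate sqrt(E/rho).
sqrt(170e9 / 3100) = 7405.32 m/s
Step 3: Compute f0.
f0 = 0.162 * 4e-6 / (394e-6)^2 * 7405.32 = 30911.9 Hz = 30.91 kHz


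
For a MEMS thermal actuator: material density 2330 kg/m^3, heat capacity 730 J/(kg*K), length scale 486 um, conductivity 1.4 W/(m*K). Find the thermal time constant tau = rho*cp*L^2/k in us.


Step 1: Convert L to m: L = 486e-6 m
Step 2: L^2 = (486e-6)^2 = 2.36196e-07 m^2
Step 3: tau = 2330 * 730 * 2.36196e-07 / 1.4 = 2.8696126886e-01 s
Step 4: Convert to microseconds (multiply by 1e6).
tau = 286961.269 us


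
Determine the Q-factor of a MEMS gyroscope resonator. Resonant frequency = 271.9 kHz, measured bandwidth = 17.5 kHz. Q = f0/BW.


Step 1: Q = f0 / bandwidth
Step 2: Q = 271.9 / 17.5
Q = 15.5


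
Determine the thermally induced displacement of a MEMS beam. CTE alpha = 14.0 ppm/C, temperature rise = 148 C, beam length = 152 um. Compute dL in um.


Step 1: Convert CTE: alpha = 14.0 ppm/C = 14.0e-6 /C
Step 2: dL = 14.0e-6 * 148 * 152
dL = 0.3149 um


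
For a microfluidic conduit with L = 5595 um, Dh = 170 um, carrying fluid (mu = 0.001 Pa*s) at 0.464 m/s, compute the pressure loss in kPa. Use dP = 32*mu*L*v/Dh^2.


Step 1: Convert to SI: L = 5595e-6 m, Dh = 170e-6 m
Step 2: dP = 32 * 0.001 * 5595e-6 * 0.464 / (170e-6)^2
Step 3: dP = 2874.55 Pa
Step 4: Convert to kPa: dP = 2.87 kPa


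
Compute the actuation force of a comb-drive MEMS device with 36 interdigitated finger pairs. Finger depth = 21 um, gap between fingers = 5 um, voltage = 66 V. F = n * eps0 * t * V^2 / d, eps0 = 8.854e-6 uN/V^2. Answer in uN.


Step 1: Parameters: n=36, eps0=8.854e-6 uN/V^2, t=21 um, V=66 V, d=5 um
Step 2: V^2 = 4356
Step 3: F = 36 * 8.854e-6 * 21 * 4356 / 5
F = 5.831 uN


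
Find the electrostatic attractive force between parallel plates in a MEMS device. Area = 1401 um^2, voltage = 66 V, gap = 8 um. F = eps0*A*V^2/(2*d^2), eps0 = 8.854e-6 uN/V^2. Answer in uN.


Step 1: Identify parameters.
eps0 = 8.854e-6 uN/V^2, A = 1401 um^2, V = 66 V, d = 8 um
Step 2: Compute V^2 = 66^2 = 4356
Step 3: Compute d^2 = 8^2 = 64
Step 4: F = 0.5 * 8.854e-6 * 1401 * 4356 / 64
F = 0.422 uN


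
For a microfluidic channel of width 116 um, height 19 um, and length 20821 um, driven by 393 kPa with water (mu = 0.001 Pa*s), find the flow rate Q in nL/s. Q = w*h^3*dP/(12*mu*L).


Step 1: Convert all dimensions to SI (meters).
w = 116e-6 m, h = 19e-6 m, L = 20821e-6 m, dP = 393e3 Pa
Step 2: Q = w * h^3 * dP / (12 * mu * L)
Q = 116e-6 * (19e-6)^3 * 393e3 / (12 * 0.001 * 20821e-6) = 1.25149325e-09 m^3/s
Step 3: Convert Q from m^3/s to nL/s (1 m^3 = 1e12 nL, so multiply by 1e12).
Q = 1251.493 nL/s


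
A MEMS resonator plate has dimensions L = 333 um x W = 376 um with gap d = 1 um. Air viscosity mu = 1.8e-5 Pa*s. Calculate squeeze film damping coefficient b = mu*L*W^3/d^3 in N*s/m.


Step 1: Convert to SI.
L = 333e-6 m, W = 376e-6 m, d = 1e-6 m
Step 2: W^3 = (376e-6)^3 = 5.32e-11 m^3
Step 3: d^3 = (1e-6)^3 = 1.00e-18 m^3
Step 4: b = 1.8e-5 * 333e-6 * 5.32e-11 / 1.00e-18
b = 3.19e-01 N*s/m


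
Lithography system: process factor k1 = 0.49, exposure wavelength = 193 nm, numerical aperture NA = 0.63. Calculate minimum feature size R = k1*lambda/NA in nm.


Step 1: Identify values: k1 = 0.49, lambda = 193 nm, NA = 0.63
Step 2: R = k1 * lambda / NA
R = 0.49 * 193 / 0.63
R = 150.1 nm


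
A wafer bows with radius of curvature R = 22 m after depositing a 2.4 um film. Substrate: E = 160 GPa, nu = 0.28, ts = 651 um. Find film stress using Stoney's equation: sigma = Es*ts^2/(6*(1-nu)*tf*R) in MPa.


Step 1: Compute numerator: Es * ts^2 = 160 * 651^2 = 67808160 (GPa*um^2)
Step 2: Compute denominator (R in um): 6*(1-nu)*tf*R = 6*0.72*2.4*22e6 = 228096000.0 (um^2)
Step 3: sigma (GPa) = 67808160 / 228096000.0 = 2.97279e-01 GPa
Step 4: Convert to MPa (x1000): sigma = 297.3 MPa


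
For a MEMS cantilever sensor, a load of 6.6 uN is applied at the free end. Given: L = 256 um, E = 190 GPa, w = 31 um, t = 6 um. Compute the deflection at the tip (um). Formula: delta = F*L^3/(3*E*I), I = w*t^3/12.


Step 1: Calculate the second moment of area.
I = w * t^3 / 12 = 31 * 6^3 / 12 = 558.0 um^4
Step 2: Convert E to consistent units (1 GPa = 1000 uN/um^2).
E = 190 GPa = 190000 uN/um^2
Step 3: Calculate tip deflection.
delta = F * L^3 / (3 * E * I)
delta = 6.6 * 256^3 / (3 * 190000 * 558.0)
delta = 0.3481 um


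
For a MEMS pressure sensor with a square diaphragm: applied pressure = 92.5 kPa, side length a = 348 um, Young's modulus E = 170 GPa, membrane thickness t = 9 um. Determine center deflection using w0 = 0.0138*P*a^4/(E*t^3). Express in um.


Step 1: Convert pressure to compatible units (E is in GPa, so P in GPa).
P = 92.5 kPa = 92.5e-6 GPa
Step 2: Compute numerator: 0.0138 * P * a^4.
a^4 = 348^4 = 14666178816
numerator = 0.0138 * 92.5e-6 * 14666178816 = 1.87214e+04
Step 3: Compute denominator: E * t^3 = 170 * 9^3 = 123930
Step 4: w0 = numerator / denominator = 1.87214e+04 / 123930 = 0.1511 um


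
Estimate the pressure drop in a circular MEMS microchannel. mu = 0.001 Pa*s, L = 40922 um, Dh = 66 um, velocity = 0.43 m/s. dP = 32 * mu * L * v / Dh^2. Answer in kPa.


Step 1: Convert to SI: L = 40922e-6 m, Dh = 66e-6 m
Step 2: dP = 32 * 0.001 * 40922e-6 * 0.43 / (66e-6)^2
Step 3: dP = 129266.92 Pa
Step 4: Convert to kPa: dP = 129.27 kPa


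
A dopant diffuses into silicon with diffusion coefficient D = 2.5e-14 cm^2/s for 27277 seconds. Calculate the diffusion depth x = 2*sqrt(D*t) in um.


Step 1: Compute D*t = 2.5e-14 * 27277 = 6.81925e-10 cm^2
Step 2: sqrt(D*t) = 2.6114e-05 cm
Step 3: x = 2 * 2.6114e-05 cm = 5.2228e-05 cm
Step 4: Convert to um (1 cm = 1e4 um): x = 0.522 um


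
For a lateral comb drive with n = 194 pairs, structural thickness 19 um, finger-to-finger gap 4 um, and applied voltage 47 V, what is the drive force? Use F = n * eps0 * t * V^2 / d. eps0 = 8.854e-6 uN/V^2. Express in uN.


Step 1: Parameters: n=194, eps0=8.854e-6 uN/V^2, t=19 um, V=47 V, d=4 um
Step 2: V^2 = 2209
Step 3: F = 194 * 8.854e-6 * 19 * 2209 / 4
F = 18.023 uN


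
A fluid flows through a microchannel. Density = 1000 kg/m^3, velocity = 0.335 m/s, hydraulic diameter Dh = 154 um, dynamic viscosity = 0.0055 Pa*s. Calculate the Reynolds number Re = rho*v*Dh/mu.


Step 1: Convert Dh to meters: Dh = 154e-6 m
Step 2: Re = rho * v * Dh / mu
Re = 1000 * 0.335 * 154e-6 / 0.0055
Re = 9.38


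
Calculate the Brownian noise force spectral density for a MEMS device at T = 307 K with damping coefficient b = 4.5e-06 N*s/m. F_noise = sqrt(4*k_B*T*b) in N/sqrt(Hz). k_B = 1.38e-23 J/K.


Step 1: Compute 4 * k_B * T * b
= 4 * 1.38e-23 * 307 * 4.5e-06
= 7.6259e-26 N^2/Hz
Step 2: F_noise = sqrt(7.6259e-26)
F_noise = 2.76e-13 N/sqrt(Hz)


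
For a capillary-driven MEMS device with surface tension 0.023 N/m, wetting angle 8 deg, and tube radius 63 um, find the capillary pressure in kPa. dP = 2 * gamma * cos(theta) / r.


Step 1: cos(8 deg) = 0.9903
Step 2: Convert r to m: r = 63e-6 m
Step 3: dP = 2 * 0.023 * 0.9903 / 63e-6 = 723.1 Pa
Step 4: Convert Pa to kPa (divide by 1000).
dP = 0.72 kPa


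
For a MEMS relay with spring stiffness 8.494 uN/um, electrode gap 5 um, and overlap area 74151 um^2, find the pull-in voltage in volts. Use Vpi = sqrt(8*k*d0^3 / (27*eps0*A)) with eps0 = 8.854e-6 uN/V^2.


Step 1: Compute numerator: 8 * k * d0^3 = 8 * 8.494 * 5^3 = 8494.0
Step 2: Compute denominator: 27 * eps0 * A = 27 * 8.854e-6 * 74151 = 17.72639
Step 3: Vpi = sqrt(8494.0 / 17.72639)
Vpi = 21.89 V


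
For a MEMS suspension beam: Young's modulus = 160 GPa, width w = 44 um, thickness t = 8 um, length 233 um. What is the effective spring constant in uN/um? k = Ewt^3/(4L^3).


Step 1: Convert E to consistent units (1 GPa = 1000 uN/um^2).
E = 160 GPa = 160000 uN/um^2
Step 2: Compute t^3 = 8^3 = 512
Step 3: Compute L^3 = 233^3 = 12649337
Step 4: k = 160000 * 44 * 512 / (4 * 12649337)
k = 71.2385 uN/um


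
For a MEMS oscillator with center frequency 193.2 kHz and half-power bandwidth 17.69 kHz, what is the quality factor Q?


Step 1: Q = f0 / bandwidth
Step 2: Q = 193.2 / 17.69
Q = 10.9


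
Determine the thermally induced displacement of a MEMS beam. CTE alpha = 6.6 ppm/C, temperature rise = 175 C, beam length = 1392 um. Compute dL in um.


Step 1: Convert CTE: alpha = 6.6 ppm/C = 6.6e-6 /C
Step 2: dL = 6.6e-6 * 175 * 1392
dL = 1.6078 um


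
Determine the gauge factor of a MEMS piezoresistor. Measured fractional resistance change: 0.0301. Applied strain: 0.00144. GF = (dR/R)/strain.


Step 1: Identify values.
dR/R = 0.0301, strain = 0.00144
Step 2: GF = (dR/R) / strain = 0.0301 / 0.00144
GF = 20.9


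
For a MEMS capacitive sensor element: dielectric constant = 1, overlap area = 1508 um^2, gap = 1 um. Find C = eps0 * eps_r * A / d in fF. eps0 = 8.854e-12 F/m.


Step 1: Convert area to m^2: A = 1508e-12 m^2
Step 2: Convert gap to m: d = 1e-6 m
Step 3: C = eps0 * eps_r * A / d
C = 8.854e-12 * 1 * 1508e-12 / 1e-6
Step 4: Convert to fF (multiply by 1e15).
C = 13.35 fF


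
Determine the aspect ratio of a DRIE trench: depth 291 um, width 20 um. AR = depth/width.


Step 1: AR = depth / width
Step 2: AR = 291 / 20
AR = 14.6


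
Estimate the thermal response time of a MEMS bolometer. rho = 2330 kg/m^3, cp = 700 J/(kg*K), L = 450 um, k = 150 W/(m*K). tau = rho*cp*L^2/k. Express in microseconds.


Step 1: Convert L to m: L = 450e-6 m
Step 2: L^2 = (450e-6)^2 = 2.025e-07 m^2
Step 3: tau = 2330 * 700 * 2.025e-07 / 150 = 2.20185e-03 s
Step 4: Convert to microseconds (multiply by 1e6).
tau = 2201.85 us


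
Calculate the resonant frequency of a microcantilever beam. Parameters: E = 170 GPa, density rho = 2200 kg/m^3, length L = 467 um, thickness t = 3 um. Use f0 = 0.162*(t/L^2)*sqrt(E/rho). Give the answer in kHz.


Step 1: Convert units to SI.
t_SI = 3e-6 m, L_SI = 467e-6 m
Step 2: Calculate sqrt(E/rho).
sqrt(170e9 / 2200) = 8790.49 m/s
Step 3: Compute f0.
f0 = 0.162 * 3e-6 / (467e-6)^2 * 8790.49 = 19589.2 Hz = 19.59 kHz


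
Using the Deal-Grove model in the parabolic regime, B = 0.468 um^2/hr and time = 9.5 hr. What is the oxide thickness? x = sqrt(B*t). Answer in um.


Step 1: Compute B*t = 0.468 * 9.5 = 4.446
Step 2: x = sqrt(4.446)
x = 2.109 um


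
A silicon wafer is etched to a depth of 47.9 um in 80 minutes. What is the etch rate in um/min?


Step 1: Etch rate = depth / time
Step 2: rate = 47.9 / 80
rate = 0.599 um/min


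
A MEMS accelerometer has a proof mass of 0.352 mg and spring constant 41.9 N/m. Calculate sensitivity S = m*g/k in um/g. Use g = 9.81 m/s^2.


Step 1: Convert mass: m = 0.352 mg = 3.52e-07 kg
Step 2: S = m * g / k = 3.52e-07 * 9.81 / 41.9
Step 3: S = 8.24e-08 m/g
Step 4: Convert to um/g: S = 0.082 um/g


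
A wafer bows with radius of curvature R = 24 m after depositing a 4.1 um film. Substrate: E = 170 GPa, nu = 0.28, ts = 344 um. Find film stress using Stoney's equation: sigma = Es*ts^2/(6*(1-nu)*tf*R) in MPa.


Step 1: Compute numerator: Es * ts^2 = 170 * 344^2 = 20117120 (GPa*um^2)
Step 2: Compute denominator (R in um): 6*(1-nu)*tf*R = 6*0.72*4.1*24e6 = 425088000.0 (um^2)
Step 3: sigma (GPa) = 20117120 / 425088000.0 = 4.7325e-02 GPa
Step 4: Convert to MPa (x1000): sigma = 47.3 MPa


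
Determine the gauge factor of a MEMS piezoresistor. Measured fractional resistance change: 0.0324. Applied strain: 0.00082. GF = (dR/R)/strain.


Step 1: Identify values.
dR/R = 0.0324, strain = 0.00082
Step 2: GF = (dR/R) / strain = 0.0324 / 0.00082
GF = 39.5


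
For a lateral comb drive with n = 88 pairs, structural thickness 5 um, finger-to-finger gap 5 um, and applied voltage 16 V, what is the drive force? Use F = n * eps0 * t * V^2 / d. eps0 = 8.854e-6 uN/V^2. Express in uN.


Step 1: Parameters: n=88, eps0=8.854e-6 uN/V^2, t=5 um, V=16 V, d=5 um
Step 2: V^2 = 256
Step 3: F = 88 * 8.854e-6 * 5 * 256 / 5
F = 0.199 uN


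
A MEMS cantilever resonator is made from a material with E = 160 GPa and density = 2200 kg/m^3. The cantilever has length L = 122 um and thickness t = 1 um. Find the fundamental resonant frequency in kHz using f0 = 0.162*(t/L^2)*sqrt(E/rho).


Step 1: Convert units to SI.
t_SI = 1e-6 m, L_SI = 122e-6 m
Step 2: Calculate sqrt(E/rho).
sqrt(160e9 / 2200) = 8528.03 m/s
Step 3: Compute f0.
f0 = 0.162 * 1e-6 / (122e-6)^2 * 8528.03 = 92820.5 Hz = 92.82 kHz
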